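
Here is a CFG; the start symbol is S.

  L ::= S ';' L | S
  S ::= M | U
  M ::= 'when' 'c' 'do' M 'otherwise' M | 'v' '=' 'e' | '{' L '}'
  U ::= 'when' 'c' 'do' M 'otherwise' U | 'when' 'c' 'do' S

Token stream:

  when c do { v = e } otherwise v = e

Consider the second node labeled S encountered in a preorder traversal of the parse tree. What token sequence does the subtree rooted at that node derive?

[S [M when c do [M { [L [S [M v = e]]] }] otherwise [M v = e]]]

v = e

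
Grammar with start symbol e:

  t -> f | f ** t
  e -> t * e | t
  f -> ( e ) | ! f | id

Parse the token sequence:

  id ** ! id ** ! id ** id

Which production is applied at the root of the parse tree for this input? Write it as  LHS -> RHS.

e -> t

[e [t [f id] ** [t [f ! [f id]] ** [t [f ! [f id]] ** [t [f id]]]]]]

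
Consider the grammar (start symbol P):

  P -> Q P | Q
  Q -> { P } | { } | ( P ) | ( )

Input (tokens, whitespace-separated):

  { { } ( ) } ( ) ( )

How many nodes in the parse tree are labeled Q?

[P [Q { [P [Q { }] [P [Q ( )]]] }] [P [Q ( )] [P [Q ( )]]]]

5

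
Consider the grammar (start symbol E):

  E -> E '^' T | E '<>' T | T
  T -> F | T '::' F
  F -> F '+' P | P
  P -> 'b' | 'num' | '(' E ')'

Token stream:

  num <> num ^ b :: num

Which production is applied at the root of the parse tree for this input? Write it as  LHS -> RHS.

E -> E '^' T

[E [E [E [T [F [P num]]]] <> [T [F [P num]]]] ^ [T [T [F [P b]]] :: [F [P num]]]]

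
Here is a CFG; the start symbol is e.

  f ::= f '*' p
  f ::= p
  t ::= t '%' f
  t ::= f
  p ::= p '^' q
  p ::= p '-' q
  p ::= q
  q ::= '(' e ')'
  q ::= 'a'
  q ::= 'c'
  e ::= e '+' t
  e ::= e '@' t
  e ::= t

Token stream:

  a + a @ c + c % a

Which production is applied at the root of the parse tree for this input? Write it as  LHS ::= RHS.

e ::= e '+' t

[e [e [e [e [t [f [p [q a]]]]] + [t [f [p [q a]]]]] @ [t [f [p [q c]]]]] + [t [t [f [p [q c]]]] % [f [p [q a]]]]]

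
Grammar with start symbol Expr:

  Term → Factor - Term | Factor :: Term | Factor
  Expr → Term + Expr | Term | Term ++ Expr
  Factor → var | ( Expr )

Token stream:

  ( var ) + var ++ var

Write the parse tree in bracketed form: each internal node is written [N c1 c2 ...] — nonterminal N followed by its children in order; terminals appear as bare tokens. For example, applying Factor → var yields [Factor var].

Expr
Term + Expr
Factor + Expr
( Expr ) + Expr
( Term ) + Expr
( Factor ) + Expr
( var ) + Expr
( var ) + Term ++ Expr
( var ) + Factor ++ Expr
( var ) + var ++ Expr
( var ) + var ++ Term
( var ) + var ++ Factor
( var ) + var ++ var

[Expr [Term [Factor ( [Expr [Term [Factor var]]] )]] + [Expr [Term [Factor var]] ++ [Expr [Term [Factor var]]]]]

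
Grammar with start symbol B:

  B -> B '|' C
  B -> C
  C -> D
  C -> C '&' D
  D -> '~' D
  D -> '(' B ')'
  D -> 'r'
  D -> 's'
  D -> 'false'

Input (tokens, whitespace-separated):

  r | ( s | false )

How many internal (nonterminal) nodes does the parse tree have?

12

[B [B [C [D r]]] | [C [D ( [B [B [C [D s]]] | [C [D false]]] )]]]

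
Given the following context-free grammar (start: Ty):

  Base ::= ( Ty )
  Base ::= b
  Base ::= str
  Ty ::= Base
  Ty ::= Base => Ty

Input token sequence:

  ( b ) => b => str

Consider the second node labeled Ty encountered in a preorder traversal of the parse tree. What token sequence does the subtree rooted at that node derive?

[Ty [Base ( [Ty [Base b]] )] => [Ty [Base b] => [Ty [Base str]]]]

b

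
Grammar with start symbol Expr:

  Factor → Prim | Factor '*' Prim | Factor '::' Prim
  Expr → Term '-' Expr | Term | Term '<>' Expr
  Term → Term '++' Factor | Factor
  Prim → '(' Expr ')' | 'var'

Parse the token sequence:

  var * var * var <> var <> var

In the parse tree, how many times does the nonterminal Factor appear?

5

[Expr [Term [Factor [Factor [Factor [Prim var]] * [Prim var]] * [Prim var]]] <> [Expr [Term [Factor [Prim var]]] <> [Expr [Term [Factor [Prim var]]]]]]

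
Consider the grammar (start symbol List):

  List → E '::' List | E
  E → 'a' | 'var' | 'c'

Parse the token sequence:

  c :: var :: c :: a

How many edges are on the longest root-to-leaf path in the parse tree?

[List [E c] :: [List [E var] :: [List [E c] :: [List [E a]]]]]

5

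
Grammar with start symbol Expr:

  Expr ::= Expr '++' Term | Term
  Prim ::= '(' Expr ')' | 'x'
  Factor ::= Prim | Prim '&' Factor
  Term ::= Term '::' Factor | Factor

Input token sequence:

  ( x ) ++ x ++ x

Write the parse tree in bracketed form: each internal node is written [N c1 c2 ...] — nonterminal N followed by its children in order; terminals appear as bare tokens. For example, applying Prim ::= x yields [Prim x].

[Expr [Expr [Expr [Term [Factor [Prim ( [Expr [Term [Factor [Prim x]]]] )]]]] ++ [Term [Factor [Prim x]]]] ++ [Term [Factor [Prim x]]]]

Expr
Expr ++ Term
Expr ++ Term ++ Term
Term ++ Term ++ Term
Factor ++ Term ++ Term
Prim ++ Term ++ Term
( Expr ) ++ Term ++ Term
( Term ) ++ Term ++ Term
( Factor ) ++ Term ++ Term
( Prim ) ++ Term ++ Term
( x ) ++ Term ++ Term
( x ) ++ Factor ++ Term
( x ) ++ Prim ++ Term
( x ) ++ x ++ Term
( x ) ++ x ++ Factor
( x ) ++ x ++ Prim
( x ) ++ x ++ x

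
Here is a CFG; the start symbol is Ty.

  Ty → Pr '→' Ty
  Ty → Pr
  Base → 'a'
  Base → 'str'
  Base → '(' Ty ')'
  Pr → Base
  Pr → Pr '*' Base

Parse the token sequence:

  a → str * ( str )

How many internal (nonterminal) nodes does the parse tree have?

11

[Ty [Pr [Base a]] → [Ty [Pr [Pr [Base str]] * [Base ( [Ty [Pr [Base str]]] )]]]]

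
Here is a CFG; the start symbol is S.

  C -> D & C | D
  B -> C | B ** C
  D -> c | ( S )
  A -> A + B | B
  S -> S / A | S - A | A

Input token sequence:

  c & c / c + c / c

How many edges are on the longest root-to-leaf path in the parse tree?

8

[S [S [S [A [B [C [D c] & [C [D c]]]]]] / [A [A [B [C [D c]]]] + [B [C [D c]]]]] / [A [B [C [D c]]]]]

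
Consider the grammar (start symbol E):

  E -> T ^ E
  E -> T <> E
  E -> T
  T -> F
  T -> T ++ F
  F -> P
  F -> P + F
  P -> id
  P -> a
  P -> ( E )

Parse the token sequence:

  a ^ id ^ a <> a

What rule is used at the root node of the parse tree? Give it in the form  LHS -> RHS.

[E [T [F [P a]]] ^ [E [T [F [P id]]] ^ [E [T [F [P a]]] <> [E [T [F [P a]]]]]]]

E -> T ^ E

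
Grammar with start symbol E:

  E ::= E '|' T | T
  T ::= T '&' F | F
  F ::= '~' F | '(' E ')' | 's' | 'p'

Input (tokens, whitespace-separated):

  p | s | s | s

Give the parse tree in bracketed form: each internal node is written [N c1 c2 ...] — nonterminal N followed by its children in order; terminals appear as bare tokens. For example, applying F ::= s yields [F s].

E
E | T
E | T | T
E | T | T | T
T | T | T | T
F | T | T | T
p | T | T | T
p | F | T | T
p | s | T | T
p | s | F | T
p | s | s | T
p | s | s | F
p | s | s | s

[E [E [E [E [T [F p]]] | [T [F s]]] | [T [F s]]] | [T [F s]]]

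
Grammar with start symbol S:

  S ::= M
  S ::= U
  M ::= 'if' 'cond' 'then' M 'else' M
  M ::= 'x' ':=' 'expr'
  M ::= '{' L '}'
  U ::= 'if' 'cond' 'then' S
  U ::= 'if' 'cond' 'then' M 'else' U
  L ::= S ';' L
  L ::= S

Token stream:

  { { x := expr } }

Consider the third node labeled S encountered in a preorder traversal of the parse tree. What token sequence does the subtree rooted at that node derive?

x := expr

[S [M { [L [S [M { [L [S [M x := expr]]] }]]] }]]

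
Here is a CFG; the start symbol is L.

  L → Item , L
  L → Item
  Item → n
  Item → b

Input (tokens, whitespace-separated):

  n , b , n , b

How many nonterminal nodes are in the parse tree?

8

[L [Item n] , [L [Item b] , [L [Item n] , [L [Item b]]]]]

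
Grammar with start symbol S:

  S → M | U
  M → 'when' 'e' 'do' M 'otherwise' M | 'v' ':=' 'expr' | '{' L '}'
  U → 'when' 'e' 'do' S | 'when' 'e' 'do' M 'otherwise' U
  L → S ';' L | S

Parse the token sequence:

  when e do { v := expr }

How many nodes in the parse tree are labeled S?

3

[S [U when e do [S [M { [L [S [M v := expr]]] }]]]]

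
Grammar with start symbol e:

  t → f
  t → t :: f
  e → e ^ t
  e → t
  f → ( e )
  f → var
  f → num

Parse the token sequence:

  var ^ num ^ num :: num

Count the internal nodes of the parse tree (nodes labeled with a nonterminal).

[e [e [e [t [f var]]] ^ [t [f num]]] ^ [t [t [f num]] :: [f num]]]

11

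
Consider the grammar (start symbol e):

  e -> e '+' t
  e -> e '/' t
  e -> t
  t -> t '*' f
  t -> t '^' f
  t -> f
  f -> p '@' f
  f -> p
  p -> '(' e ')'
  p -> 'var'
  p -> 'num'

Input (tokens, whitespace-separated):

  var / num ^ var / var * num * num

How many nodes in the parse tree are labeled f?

6

[e [e [e [t [f [p var]]]] / [t [t [f [p num]]] ^ [f [p var]]]] / [t [t [t [f [p var]]] * [f [p num]]] * [f [p num]]]]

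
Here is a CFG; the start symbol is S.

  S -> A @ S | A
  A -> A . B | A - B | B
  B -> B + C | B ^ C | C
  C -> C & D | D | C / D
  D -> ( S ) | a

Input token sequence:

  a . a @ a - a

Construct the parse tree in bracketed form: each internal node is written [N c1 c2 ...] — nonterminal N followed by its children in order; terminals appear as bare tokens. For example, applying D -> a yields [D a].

S
A @ S
A . B @ S
B . B @ S
C . B @ S
D . B @ S
a . B @ S
a . C @ S
a . D @ S
a . a @ S
a . a @ A
a . a @ A - B
a . a @ B - B
a . a @ C - B
a . a @ D - B
a . a @ a - B
a . a @ a - C
a . a @ a - D
a . a @ a - a

[S [A [A [B [C [D a]]]] . [B [C [D a]]]] @ [S [A [A [B [C [D a]]]] - [B [C [D a]]]]]]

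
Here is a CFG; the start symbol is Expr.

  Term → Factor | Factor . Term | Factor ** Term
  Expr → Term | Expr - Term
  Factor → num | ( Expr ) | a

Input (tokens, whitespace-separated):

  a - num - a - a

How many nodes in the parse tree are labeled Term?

[Expr [Expr [Expr [Expr [Term [Factor a]]] - [Term [Factor num]]] - [Term [Factor a]]] - [Term [Factor a]]]

4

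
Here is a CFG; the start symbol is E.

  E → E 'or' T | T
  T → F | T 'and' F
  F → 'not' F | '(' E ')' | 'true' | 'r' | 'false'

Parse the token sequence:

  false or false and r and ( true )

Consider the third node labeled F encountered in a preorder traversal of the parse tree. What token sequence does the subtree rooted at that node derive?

r

[E [E [T [F false]]] or [T [T [T [F false]] and [F r]] and [F ( [E [T [F true]]] )]]]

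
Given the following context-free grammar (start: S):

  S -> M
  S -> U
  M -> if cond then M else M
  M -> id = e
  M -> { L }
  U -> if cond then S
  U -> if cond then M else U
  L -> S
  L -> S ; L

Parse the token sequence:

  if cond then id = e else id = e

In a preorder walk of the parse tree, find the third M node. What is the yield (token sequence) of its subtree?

id = e

[S [M if cond then [M id = e] else [M id = e]]]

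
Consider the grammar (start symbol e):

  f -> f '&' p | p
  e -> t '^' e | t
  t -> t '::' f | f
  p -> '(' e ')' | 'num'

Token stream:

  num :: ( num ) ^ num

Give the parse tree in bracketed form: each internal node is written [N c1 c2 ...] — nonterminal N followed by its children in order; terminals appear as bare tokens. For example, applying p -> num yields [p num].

e
t ^ e
t :: f ^ e
f :: f ^ e
p :: f ^ e
num :: f ^ e
num :: p ^ e
num :: ( e ) ^ e
num :: ( t ) ^ e
num :: ( f ) ^ e
num :: ( p ) ^ e
num :: ( num ) ^ e
num :: ( num ) ^ t
num :: ( num ) ^ f
num :: ( num ) ^ p
num :: ( num ) ^ num

[e [t [t [f [p num]]] :: [f [p ( [e [t [f [p num]]]] )]]] ^ [e [t [f [p num]]]]]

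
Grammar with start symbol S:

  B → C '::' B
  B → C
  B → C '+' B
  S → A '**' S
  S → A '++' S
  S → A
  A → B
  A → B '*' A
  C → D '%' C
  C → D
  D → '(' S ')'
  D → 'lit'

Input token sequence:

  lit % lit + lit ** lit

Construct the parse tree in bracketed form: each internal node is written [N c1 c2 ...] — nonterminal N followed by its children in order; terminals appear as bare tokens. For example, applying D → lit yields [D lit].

[S [A [B [C [D lit] % [C [D lit]]] + [B [C [D lit]]]]] ** [S [A [B [C [D lit]]]]]]

S
A ** S
B ** S
C + B ** S
D % C + B ** S
lit % C + B ** S
lit % D + B ** S
lit % lit + B ** S
lit % lit + C ** S
lit % lit + D ** S
lit % lit + lit ** S
lit % lit + lit ** A
lit % lit + lit ** B
lit % lit + lit ** C
lit % lit + lit ** D
lit % lit + lit ** lit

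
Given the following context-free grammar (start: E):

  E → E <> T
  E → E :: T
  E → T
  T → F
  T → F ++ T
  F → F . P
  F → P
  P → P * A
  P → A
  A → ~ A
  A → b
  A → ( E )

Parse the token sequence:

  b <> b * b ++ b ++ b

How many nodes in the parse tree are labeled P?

5

[E [E [T [F [P [A b]]]]] <> [T [F [P [P [A b]] * [A b]]] ++ [T [F [P [A b]]] ++ [T [F [P [A b]]]]]]]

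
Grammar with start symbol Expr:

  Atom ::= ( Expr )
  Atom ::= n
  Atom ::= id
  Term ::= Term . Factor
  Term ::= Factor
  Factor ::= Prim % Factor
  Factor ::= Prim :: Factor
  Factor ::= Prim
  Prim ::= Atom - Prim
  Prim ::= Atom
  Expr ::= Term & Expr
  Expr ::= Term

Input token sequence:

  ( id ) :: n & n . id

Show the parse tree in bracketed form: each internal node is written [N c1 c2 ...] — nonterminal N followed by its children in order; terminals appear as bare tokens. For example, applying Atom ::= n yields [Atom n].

Expr
Term & Expr
Factor & Expr
Prim :: Factor & Expr
Atom :: Factor & Expr
( Expr ) :: Factor & Expr
( Term ) :: Factor & Expr
( Factor ) :: Factor & Expr
( Prim ) :: Factor & Expr
( Atom ) :: Factor & Expr
( id ) :: Factor & Expr
( id ) :: Prim & Expr
( id ) :: Atom & Expr
( id ) :: n & Expr
( id ) :: n & Term
( id ) :: n & Term . Factor
( id ) :: n & Factor . Factor
( id ) :: n & Prim . Factor
( id ) :: n & Atom . Factor
( id ) :: n & n . Factor
( id ) :: n & n . Prim
( id ) :: n & n . Atom
( id ) :: n & n . id

[Expr [Term [Factor [Prim [Atom ( [Expr [Term [Factor [Prim [Atom id]]]]] )]] :: [Factor [Prim [Atom n]]]]] & [Expr [Term [Term [Factor [Prim [Atom n]]]] . [Factor [Prim [Atom id]]]]]]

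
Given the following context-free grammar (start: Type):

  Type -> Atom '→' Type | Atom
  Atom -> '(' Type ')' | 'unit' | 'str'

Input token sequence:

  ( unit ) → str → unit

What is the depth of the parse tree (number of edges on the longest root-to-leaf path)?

[Type [Atom ( [Type [Atom unit]] )] → [Type [Atom str] → [Type [Atom unit]]]]

4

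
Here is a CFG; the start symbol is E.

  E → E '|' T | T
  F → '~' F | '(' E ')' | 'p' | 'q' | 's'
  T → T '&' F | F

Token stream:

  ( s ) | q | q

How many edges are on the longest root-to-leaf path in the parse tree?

8

[E [E [E [T [F ( [E [T [F s]]] )]]] | [T [F q]]] | [T [F q]]]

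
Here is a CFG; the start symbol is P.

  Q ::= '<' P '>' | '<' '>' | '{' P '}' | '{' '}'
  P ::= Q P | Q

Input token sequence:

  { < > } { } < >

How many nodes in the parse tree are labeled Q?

[P [Q { [P [Q < >]] }] [P [Q { }] [P [Q < >]]]]

4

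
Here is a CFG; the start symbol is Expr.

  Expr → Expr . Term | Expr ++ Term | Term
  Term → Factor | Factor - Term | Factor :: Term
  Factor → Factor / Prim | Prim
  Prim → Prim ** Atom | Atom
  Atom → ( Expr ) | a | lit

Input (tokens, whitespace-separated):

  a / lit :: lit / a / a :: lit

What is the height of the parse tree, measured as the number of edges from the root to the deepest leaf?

[Expr [Term [Factor [Factor [Prim [Atom a]]] / [Prim [Atom lit]]] :: [Term [Factor [Factor [Factor [Prim [Atom lit]]] / [Prim [Atom a]]] / [Prim [Atom a]]] :: [Term [Factor [Prim [Atom lit]]]]]]]

8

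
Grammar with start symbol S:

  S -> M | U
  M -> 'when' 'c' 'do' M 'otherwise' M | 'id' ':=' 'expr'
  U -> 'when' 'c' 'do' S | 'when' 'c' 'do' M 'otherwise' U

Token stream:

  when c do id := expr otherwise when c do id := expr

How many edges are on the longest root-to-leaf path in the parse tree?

[S [U when c do [M id := expr] otherwise [U when c do [S [M id := expr]]]]]

5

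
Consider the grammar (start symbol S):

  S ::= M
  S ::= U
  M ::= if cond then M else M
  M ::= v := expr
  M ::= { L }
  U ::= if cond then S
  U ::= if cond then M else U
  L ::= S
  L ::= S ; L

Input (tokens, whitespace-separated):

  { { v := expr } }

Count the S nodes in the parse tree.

[S [M { [L [S [M { [L [S [M v := expr]]] }]]] }]]

3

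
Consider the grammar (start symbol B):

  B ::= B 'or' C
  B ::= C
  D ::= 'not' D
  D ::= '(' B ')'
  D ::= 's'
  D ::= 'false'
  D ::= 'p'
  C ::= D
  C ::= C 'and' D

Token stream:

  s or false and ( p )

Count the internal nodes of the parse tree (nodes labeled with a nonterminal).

11

[B [B [C [D s]]] or [C [C [D false]] and [D ( [B [C [D p]]] )]]]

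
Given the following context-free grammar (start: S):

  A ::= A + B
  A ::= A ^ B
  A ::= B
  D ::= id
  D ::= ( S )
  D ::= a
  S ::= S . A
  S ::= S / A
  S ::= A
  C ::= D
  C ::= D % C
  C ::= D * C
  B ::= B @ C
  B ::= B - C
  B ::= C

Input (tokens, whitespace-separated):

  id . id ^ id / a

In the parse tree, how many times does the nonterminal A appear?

[S [S [S [A [B [C [D id]]]]] . [A [A [B [C [D id]]]] ^ [B [C [D id]]]]] / [A [B [C [D a]]]]]

4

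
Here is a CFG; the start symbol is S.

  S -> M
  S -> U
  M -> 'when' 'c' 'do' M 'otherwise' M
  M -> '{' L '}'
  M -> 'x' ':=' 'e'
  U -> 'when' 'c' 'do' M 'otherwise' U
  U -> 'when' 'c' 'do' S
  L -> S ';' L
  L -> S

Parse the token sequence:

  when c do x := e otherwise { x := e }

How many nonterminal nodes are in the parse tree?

7

[S [M when c do [M x := e] otherwise [M { [L [S [M x := e]]] }]]]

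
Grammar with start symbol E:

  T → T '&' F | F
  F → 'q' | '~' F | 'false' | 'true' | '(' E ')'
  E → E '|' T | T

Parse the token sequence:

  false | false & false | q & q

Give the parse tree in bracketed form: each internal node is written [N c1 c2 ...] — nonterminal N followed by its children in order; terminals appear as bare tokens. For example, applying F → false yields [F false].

E
E | T
E | T | T
T | T | T
F | T | T
false | T | T
false | T & F | T
false | F & F | T
false | false & F | T
false | false & false | T
false | false & false | T & F
false | false & false | F & F
false | false & false | q & F
false | false & false | q & q

[E [E [E [T [F false]]] | [T [T [F false]] & [F false]]] | [T [T [F q]] & [F q]]]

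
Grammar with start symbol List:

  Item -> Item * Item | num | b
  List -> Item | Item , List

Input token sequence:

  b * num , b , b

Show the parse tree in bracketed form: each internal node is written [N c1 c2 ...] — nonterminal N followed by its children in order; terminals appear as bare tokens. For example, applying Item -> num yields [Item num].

[List [Item [Item b] * [Item num]] , [List [Item b] , [List [Item b]]]]

List
Item , List
Item * Item , List
b * Item , List
b * num , List
b * num , Item , List
b * num , b , List
b * num , b , Item
b * num , b , b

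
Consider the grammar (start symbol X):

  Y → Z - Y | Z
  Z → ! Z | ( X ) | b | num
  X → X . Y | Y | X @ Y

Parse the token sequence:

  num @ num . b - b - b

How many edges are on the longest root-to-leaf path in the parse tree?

[X [X [X [Y [Z num]]] @ [Y [Z num]]] . [Y [Z b] - [Y [Z b] - [Y [Z b]]]]]

5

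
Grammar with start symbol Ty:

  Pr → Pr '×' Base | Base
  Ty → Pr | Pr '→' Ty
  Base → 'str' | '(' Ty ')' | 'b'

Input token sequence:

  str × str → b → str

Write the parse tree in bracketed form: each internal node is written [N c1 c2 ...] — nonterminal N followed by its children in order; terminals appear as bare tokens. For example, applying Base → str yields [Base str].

[Ty [Pr [Pr [Base str]] × [Base str]] → [Ty [Pr [Base b]] → [Ty [Pr [Base str]]]]]

Ty
Pr → Ty
Pr × Base → Ty
Base × Base → Ty
str × Base → Ty
str × str → Ty
str × str → Pr → Ty
str × str → Base → Ty
str × str → b → Ty
str × str → b → Pr
str × str → b → Base
str × str → b → str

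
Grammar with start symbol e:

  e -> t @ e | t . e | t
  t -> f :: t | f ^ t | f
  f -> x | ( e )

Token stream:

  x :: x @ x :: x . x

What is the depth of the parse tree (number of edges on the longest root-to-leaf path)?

[e [t [f x] :: [t [f x]]] @ [e [t [f x] :: [t [f x]]] . [e [t [f x]]]]]

5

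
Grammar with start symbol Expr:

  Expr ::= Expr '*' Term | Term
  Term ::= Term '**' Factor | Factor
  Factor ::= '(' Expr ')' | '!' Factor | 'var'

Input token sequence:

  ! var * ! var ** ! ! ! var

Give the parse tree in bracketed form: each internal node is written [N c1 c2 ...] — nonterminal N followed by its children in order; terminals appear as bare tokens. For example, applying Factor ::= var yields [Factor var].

Expr
Expr * Term
Term * Term
Factor * Term
! Factor * Term
! var * Term
! var * Term ** Factor
! var * Factor ** Factor
! var * ! Factor ** Factor
! var * ! var ** Factor
! var * ! var ** ! Factor
! var * ! var ** ! ! Factor
! var * ! var ** ! ! ! Factor
! var * ! var ** ! ! ! var

[Expr [Expr [Term [Factor ! [Factor var]]]] * [Term [Term [Factor ! [Factor var]]] ** [Factor ! [Factor ! [Factor ! [Factor var]]]]]]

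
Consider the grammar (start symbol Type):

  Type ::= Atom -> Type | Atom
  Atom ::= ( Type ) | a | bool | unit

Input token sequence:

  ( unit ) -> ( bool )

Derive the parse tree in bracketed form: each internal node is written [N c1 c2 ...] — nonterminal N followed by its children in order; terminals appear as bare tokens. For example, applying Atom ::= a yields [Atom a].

[Type [Atom ( [Type [Atom unit]] )] -> [Type [Atom ( [Type [Atom bool]] )]]]

Type
Atom -> Type
( Type ) -> Type
( Atom ) -> Type
( unit ) -> Type
( unit ) -> Atom
( unit ) -> ( Type )
( unit ) -> ( Atom )
( unit ) -> ( bool )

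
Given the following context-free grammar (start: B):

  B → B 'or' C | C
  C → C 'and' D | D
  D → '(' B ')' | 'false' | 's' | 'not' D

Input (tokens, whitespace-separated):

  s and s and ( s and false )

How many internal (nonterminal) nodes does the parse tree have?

12

[B [C [C [C [D s]] and [D s]] and [D ( [B [C [C [D s]] and [D false]]] )]]]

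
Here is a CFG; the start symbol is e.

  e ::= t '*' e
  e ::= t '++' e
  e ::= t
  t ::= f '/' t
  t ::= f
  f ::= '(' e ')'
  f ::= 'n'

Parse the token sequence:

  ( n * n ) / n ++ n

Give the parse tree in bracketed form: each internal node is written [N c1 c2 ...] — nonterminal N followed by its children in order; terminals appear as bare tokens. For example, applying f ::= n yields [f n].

e
t ++ e
f / t ++ e
( e ) / t ++ e
( t * e ) / t ++ e
( f * e ) / t ++ e
( n * e ) / t ++ e
( n * t ) / t ++ e
( n * f ) / t ++ e
( n * n ) / t ++ e
( n * n ) / f ++ e
( n * n ) / n ++ e
( n * n ) / n ++ t
( n * n ) / n ++ f
( n * n ) / n ++ n

[e [t [f ( [e [t [f n]] * [e [t [f n]]]] )] / [t [f n]]] ++ [e [t [f n]]]]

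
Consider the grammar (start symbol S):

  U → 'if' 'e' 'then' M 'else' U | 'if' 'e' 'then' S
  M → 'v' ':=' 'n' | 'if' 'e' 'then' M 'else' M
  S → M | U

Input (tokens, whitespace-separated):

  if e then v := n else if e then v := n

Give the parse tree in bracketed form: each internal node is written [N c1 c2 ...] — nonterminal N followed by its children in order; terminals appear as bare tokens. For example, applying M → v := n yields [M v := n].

S
U
if e then M else U
if e then v := n else U
if e then v := n else if e then S
if e then v := n else if e then M
if e then v := n else if e then v := n

[S [U if e then [M v := n] else [U if e then [S [M v := n]]]]]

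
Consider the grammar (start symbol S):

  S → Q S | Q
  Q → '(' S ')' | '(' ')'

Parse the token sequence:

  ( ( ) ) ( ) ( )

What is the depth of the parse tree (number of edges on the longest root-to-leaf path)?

4

[S [Q ( [S [Q ( )]] )] [S [Q ( )] [S [Q ( )]]]]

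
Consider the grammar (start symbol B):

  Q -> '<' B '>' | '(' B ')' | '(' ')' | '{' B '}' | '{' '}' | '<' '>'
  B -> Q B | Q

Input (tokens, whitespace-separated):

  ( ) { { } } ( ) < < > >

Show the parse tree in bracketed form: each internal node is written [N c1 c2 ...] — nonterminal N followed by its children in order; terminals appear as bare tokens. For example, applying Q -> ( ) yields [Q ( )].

B
Q B
( ) B
( ) Q B
( ) { B } B
( ) { Q } B
( ) { { } } B
( ) { { } } Q B
( ) { { } } ( ) B
( ) { { } } ( ) Q
( ) { { } } ( ) < B >
( ) { { } } ( ) < Q >
( ) { { } } ( ) < < > >

[B [Q ( )] [B [Q { [B [Q { }]] }] [B [Q ( )] [B [Q < [B [Q < >]] >]]]]]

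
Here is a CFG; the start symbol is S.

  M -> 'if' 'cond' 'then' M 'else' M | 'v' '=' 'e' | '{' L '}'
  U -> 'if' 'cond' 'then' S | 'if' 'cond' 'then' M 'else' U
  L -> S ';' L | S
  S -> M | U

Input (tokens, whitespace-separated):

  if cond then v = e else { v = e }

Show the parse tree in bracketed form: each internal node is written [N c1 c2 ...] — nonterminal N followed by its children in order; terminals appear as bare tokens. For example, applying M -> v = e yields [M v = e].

[S [M if cond then [M v = e] else [M { [L [S [M v = e]]] }]]]

S
M
if cond then M else M
if cond then v = e else M
if cond then v = e else { L }
if cond then v = e else { S }
if cond then v = e else { M }
if cond then v = e else { v = e }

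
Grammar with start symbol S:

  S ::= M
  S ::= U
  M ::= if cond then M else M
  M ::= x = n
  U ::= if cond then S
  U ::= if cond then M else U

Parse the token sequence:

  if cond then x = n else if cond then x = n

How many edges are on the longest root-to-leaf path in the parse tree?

[S [U if cond then [M x = n] else [U if cond then [S [M x = n]]]]]

5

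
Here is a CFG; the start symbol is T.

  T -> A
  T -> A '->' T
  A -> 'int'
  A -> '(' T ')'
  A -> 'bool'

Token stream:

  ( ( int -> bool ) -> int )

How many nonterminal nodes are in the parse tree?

10

[T [A ( [T [A ( [T [A int] -> [T [A bool]]] )] -> [T [A int]]] )]]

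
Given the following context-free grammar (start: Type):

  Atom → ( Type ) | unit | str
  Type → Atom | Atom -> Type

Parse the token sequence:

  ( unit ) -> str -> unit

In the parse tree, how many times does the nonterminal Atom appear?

4

[Type [Atom ( [Type [Atom unit]] )] -> [Type [Atom str] -> [Type [Atom unit]]]]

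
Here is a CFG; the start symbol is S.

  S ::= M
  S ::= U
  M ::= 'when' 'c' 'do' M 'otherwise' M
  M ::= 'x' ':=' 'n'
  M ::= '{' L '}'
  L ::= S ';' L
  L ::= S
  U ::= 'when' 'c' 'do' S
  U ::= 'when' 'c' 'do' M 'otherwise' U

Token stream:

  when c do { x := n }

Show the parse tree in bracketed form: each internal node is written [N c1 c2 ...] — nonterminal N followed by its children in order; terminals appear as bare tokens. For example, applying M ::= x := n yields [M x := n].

S
U
when c do S
when c do M
when c do { L }
when c do { S }
when c do { M }
when c do { x := n }

[S [U when c do [S [M { [L [S [M x := n]]] }]]]]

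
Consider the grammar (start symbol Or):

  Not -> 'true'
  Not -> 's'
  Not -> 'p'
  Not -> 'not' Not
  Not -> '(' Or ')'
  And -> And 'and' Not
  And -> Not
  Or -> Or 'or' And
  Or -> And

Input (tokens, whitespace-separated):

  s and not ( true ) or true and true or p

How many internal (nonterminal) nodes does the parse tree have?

[Or [Or [Or [And [And [Not s]] and [Not not [Not ( [Or [And [Not true]]] )]]]] or [And [And [Not true]] and [Not true]]] or [And [Not p]]]

17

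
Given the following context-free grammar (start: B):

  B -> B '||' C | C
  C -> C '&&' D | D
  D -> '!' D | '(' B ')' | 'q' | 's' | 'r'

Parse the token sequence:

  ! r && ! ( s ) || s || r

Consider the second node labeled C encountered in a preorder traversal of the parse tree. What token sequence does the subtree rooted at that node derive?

[B [B [B [C [C [D ! [D r]]] && [D ! [D ( [B [C [D s]]] )]]]] || [C [D s]]] || [C [D r]]]

! r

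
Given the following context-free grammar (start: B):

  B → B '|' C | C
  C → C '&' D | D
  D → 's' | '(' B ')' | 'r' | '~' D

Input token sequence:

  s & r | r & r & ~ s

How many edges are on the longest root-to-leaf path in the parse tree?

5

[B [B [C [C [D s]] & [D r]]] | [C [C [C [D r]] & [D r]] & [D ~ [D s]]]]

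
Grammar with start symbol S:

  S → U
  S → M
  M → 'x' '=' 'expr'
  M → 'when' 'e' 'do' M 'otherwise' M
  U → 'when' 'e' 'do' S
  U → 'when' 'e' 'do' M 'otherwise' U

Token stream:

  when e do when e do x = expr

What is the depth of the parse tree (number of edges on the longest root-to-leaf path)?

[S [U when e do [S [U when e do [S [M x = expr]]]]]]

6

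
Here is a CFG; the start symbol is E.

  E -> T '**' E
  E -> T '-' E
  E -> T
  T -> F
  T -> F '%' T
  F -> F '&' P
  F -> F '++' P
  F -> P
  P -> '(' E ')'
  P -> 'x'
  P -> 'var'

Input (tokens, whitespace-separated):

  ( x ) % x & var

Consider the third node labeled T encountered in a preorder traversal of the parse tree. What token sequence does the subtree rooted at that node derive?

[E [T [F [P ( [E [T [F [P x]]]] )]] % [T [F [F [P x]] & [P var]]]]]

x & var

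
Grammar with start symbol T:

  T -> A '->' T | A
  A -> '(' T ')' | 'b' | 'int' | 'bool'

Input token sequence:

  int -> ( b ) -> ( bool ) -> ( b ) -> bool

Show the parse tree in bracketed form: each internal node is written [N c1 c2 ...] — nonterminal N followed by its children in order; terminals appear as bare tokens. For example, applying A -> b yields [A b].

[T [A int] -> [T [A ( [T [A b]] )] -> [T [A ( [T [A bool]] )] -> [T [A ( [T [A b]] )] -> [T [A bool]]]]]]

T
A -> T
int -> T
int -> A -> T
int -> ( T ) -> T
int -> ( A ) -> T
int -> ( b ) -> T
int -> ( b ) -> A -> T
int -> ( b ) -> ( T ) -> T
int -> ( b ) -> ( A ) -> T
int -> ( b ) -> ( bool ) -> T
int -> ( b ) -> ( bool ) -> A -> T
int -> ( b ) -> ( bool ) -> ( T ) -> T
int -> ( b ) -> ( bool ) -> ( A ) -> T
int -> ( b ) -> ( bool ) -> ( b ) -> T
int -> ( b ) -> ( bool ) -> ( b ) -> A
int -> ( b ) -> ( bool ) -> ( b ) -> bool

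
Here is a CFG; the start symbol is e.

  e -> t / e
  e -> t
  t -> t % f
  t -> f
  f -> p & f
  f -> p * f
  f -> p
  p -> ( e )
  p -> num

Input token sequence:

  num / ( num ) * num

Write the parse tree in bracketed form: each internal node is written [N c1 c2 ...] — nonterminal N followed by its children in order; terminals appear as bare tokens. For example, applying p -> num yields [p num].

[e [t [f [p num]]] / [e [t [f [p ( [e [t [f [p num]]]] )] * [f [p num]]]]]]

e
t / e
f / e
p / e
num / e
num / t
num / f
num / p * f
num / ( e ) * f
num / ( t ) * f
num / ( f ) * f
num / ( p ) * f
num / ( num ) * f
num / ( num ) * p
num / ( num ) * num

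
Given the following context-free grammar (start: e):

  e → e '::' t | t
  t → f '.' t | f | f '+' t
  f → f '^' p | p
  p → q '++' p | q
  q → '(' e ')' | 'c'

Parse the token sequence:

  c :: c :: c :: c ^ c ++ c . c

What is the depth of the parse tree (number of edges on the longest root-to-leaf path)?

8

[e [e [e [e [t [f [p [q c]]]]] :: [t [f [p [q c]]]]] :: [t [f [p [q c]]]]] :: [t [f [f [p [q c]]] ^ [p [q c] ++ [p [q c]]]] . [t [f [p [q c]]]]]]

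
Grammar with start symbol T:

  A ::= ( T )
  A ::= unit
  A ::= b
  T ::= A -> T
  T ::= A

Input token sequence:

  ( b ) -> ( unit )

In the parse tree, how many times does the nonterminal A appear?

[T [A ( [T [A b]] )] -> [T [A ( [T [A unit]] )]]]

4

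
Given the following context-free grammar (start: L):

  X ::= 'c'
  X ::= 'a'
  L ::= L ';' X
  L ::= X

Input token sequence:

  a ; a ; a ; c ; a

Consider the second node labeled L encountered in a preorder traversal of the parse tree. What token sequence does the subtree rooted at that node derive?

a ; a ; a ; c

[L [L [L [L [L [X a]] ; [X a]] ; [X a]] ; [X c]] ; [X a]]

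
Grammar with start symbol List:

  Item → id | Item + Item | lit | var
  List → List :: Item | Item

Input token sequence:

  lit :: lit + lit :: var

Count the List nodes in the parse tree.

3

[List [List [List [Item lit]] :: [Item [Item lit] + [Item lit]]] :: [Item var]]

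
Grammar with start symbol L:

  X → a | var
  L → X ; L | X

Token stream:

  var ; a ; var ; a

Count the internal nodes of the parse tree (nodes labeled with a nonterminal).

[L [X var] ; [L [X a] ; [L [X var] ; [L [X a]]]]]

8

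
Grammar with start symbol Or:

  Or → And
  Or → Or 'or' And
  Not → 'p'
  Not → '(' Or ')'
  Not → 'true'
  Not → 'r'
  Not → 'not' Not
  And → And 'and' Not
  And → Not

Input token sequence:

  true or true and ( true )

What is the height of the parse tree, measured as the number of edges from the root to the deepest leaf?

6

[Or [Or [And [Not true]]] or [And [And [Not true]] and [Not ( [Or [And [Not true]]] )]]]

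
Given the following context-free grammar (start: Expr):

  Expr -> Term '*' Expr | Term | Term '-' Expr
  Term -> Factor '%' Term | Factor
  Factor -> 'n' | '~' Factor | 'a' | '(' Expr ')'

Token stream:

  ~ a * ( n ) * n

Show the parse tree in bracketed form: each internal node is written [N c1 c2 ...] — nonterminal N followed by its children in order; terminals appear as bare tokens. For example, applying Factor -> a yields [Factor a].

Expr
Term * Expr
Factor * Expr
~ Factor * Expr
~ a * Expr
~ a * Term * Expr
~ a * Factor * Expr
~ a * ( Expr ) * Expr
~ a * ( Term ) * Expr
~ a * ( Factor ) * Expr
~ a * ( n ) * Expr
~ a * ( n ) * Term
~ a * ( n ) * Factor
~ a * ( n ) * n

[Expr [Term [Factor ~ [Factor a]]] * [Expr [Term [Factor ( [Expr [Term [Factor n]]] )]] * [Expr [Term [Factor n]]]]]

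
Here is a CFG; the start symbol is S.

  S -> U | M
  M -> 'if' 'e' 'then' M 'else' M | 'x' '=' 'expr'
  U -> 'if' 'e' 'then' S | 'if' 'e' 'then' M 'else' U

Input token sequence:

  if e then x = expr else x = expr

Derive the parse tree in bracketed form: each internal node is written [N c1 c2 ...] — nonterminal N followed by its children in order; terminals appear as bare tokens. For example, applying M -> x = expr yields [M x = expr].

S
M
if e then M else M
if e then x = expr else M
if e then x = expr else x = expr

[S [M if e then [M x = expr] else [M x = expr]]]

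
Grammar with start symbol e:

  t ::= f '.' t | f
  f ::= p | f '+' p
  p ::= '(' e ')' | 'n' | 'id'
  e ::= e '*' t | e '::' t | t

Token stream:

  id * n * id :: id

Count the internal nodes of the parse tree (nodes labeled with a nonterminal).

16

[e [e [e [e [t [f [p id]]]] * [t [f [p n]]]] * [t [f [p id]]]] :: [t [f [p id]]]]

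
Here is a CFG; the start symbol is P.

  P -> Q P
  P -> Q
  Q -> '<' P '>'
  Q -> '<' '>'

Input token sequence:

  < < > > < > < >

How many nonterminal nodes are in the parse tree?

[P [Q < [P [Q < >]] >] [P [Q < >] [P [Q < >]]]]

8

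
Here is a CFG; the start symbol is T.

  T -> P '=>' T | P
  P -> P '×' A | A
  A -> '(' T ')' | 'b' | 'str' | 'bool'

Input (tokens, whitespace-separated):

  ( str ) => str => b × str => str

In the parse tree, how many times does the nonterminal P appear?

6

[T [P [A ( [T [P [A str]]] )]] => [T [P [A str]] => [T [P [P [A b]] × [A str]] => [T [P [A str]]]]]]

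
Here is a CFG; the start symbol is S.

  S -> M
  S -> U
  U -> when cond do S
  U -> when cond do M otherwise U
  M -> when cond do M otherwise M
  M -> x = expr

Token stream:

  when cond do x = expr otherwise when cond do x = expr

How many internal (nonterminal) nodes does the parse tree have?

[S [U when cond do [M x = expr] otherwise [U when cond do [S [M x = expr]]]]]

6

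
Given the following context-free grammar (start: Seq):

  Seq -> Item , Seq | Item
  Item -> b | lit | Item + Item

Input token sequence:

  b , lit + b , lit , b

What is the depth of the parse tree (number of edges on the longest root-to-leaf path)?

5

[Seq [Item b] , [Seq [Item [Item lit] + [Item b]] , [Seq [Item lit] , [Seq [Item b]]]]]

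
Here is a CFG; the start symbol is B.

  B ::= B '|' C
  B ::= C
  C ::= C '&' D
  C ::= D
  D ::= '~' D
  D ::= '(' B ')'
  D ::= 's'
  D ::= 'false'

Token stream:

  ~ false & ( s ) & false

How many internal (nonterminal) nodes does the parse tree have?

11

[B [C [C [C [D ~ [D false]]] & [D ( [B [C [D s]]] )]] & [D false]]]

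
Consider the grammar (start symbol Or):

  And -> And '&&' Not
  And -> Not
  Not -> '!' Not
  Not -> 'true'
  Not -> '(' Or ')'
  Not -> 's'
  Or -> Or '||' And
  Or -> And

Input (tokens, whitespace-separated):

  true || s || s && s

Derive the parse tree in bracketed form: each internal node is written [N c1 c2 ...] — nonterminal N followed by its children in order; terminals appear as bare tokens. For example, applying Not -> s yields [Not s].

Or
Or || And
Or || And || And
And || And || And
Not || And || And
true || And || And
true || Not || And
true || s || And
true || s || And && Not
true || s || Not && Not
true || s || s && Not
true || s || s && s

[Or [Or [Or [And [Not true]]] || [And [Not s]]] || [And [And [Not s]] && [Not s]]]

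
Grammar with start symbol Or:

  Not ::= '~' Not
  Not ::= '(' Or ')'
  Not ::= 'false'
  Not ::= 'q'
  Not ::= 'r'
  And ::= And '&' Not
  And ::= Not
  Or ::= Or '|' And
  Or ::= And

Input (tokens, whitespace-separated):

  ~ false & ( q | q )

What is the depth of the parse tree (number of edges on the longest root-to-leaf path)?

7

[Or [And [And [Not ~ [Not false]]] & [Not ( [Or [Or [And [Not q]]] | [And [Not q]]] )]]]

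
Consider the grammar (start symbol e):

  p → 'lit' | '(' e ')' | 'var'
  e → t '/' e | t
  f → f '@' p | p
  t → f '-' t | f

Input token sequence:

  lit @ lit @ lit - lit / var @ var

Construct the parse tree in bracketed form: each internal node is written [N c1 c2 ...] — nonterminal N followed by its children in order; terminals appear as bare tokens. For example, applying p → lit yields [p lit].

e
t / e
f - t / e
f @ p - t / e
f @ p @ p - t / e
p @ p @ p - t / e
lit @ p @ p - t / e
lit @ lit @ p - t / e
lit @ lit @ lit - t / e
lit @ lit @ lit - f / e
lit @ lit @ lit - p / e
lit @ lit @ lit - lit / e
lit @ lit @ lit - lit / t
lit @ lit @ lit - lit / f
lit @ lit @ lit - lit / f @ p
lit @ lit @ lit - lit / p @ p
lit @ lit @ lit - lit / var @ p
lit @ lit @ lit - lit / var @ var

[e [t [f [f [f [p lit]] @ [p lit]] @ [p lit]] - [t [f [p lit]]]] / [e [t [f [f [p var]] @ [p var]]]]]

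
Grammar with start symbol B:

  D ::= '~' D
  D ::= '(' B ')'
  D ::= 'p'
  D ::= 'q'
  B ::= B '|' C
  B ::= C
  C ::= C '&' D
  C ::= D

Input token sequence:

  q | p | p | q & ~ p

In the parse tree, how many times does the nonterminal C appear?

5

[B [B [B [B [C [D q]]] | [C [D p]]] | [C [D p]]] | [C [C [D q]] & [D ~ [D p]]]]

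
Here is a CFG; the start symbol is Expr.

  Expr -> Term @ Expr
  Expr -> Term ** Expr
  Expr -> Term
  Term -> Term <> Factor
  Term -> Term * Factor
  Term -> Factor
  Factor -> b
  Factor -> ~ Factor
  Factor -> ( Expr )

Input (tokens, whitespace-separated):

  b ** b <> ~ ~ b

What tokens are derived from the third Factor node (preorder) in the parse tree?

~ ~ b

[Expr [Term [Factor b]] ** [Expr [Term [Term [Factor b]] <> [Factor ~ [Factor ~ [Factor b]]]]]]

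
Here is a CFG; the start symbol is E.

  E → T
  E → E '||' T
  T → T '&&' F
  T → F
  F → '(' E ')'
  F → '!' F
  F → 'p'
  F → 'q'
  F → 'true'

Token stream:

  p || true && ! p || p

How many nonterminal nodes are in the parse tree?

[E [E [E [T [F p]]] || [T [T [F true]] && [F ! [F p]]]] || [T [F p]]]

12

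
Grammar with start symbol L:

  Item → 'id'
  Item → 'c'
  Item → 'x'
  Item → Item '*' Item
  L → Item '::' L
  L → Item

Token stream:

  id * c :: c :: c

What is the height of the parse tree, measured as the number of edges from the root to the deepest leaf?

4

[L [Item [Item id] * [Item c]] :: [L [Item c] :: [L [Item c]]]]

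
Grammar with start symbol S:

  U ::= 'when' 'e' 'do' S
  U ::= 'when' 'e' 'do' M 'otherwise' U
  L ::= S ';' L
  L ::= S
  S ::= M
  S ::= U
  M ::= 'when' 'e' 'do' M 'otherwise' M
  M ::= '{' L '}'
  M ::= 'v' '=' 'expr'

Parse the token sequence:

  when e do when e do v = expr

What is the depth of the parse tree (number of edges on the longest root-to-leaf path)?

[S [U when e do [S [U when e do [S [M v = expr]]]]]]

6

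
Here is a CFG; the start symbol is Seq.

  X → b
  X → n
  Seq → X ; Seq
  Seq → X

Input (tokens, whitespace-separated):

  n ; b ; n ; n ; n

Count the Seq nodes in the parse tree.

5

[Seq [X n] ; [Seq [X b] ; [Seq [X n] ; [Seq [X n] ; [Seq [X n]]]]]]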